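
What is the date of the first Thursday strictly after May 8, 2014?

May 15, 2014

May 8, 2014 is a Thursday.
From Thursday to the next Thursday is 7 days.
May 8, 2014 + 7 = May 15, 2014.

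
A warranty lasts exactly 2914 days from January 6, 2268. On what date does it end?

December 29, 2275

+366 (one year; includes Feb 29, 2268) → Jan 6, 2269 (2548 left).
+365 (one year) → Jan 6, 2270 (2183 left).
+365 (one year) → Jan 6, 2271 (1818 left).
+365 (one year) → Jan 6, 2272 (1453 left).
+366 (one year; includes Feb 29, 2272) → Jan 6, 2273 (1087 left).
+365 (one year) → Jan 6, 2274 (722 left).
+365 (one year) → Jan 6, 2275 (357 left).
Jan has 31 days: +26 → Feb 1, 2275 (331 left).
Feb has 28 days: +28 → Mar 1, 2275 (303 left).
Mar has 31 days: +31 → Apr 1, 2275 (272 left).
Apr has 30 days: +30 → May 1, 2275 (242 left).
May has 31 days: +31 → Jun 1, 2275 (211 left).
Jun has 30 days: +30 → Jul 1, 2275 (181 left).
Jul has 31 days: +31 → Aug 1, 2275 (150 left).
Aug has 31 days: +31 → Sep 1, 2275 (119 left).
Sep has 30 days: +30 → Oct 1, 2275 (89 left).
Oct has 31 days: +31 → Nov 1, 2275 (58 left).
Nov has 30 days: +30 → Dec 1, 2275 (28 left).
+28 → Dec 29, 2275.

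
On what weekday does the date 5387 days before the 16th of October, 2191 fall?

Wednesday

First find the weekday of Oct 16, 2191. Doomsday rule: the anchor day for the 2100s is Sunday. For year 91: 91÷12 = 7 r 7, and 7÷4 = 1, so 7+7+1 = 15.
Sunday + 15 ≡ Monday — that's 2191's doomsday.
In October the doomsday date is Oct 10.
Oct 16 is 6 days after Oct 10; 6 mod 7 = 6, so Monday + 6 = Sunday.
5387 mod 7 = 4, so 5387 days before a Sunday is Sunday − 4 = Wednesday.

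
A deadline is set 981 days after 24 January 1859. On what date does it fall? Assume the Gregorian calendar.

+365 (one year) → Jan 24, 1860 (616 left).
+366 (one year; includes Feb 29, 1860) → Jan 24, 1861 (250 left).
Jan has 31 days: +8 → Feb 1, 1861 (242 left).
Feb has 28 days: +28 → Mar 1, 1861 (214 left).
Mar has 31 days: +31 → Apr 1, 1861 (183 left).
Apr has 30 days: +30 → May 1, 1861 (153 left).
May has 31 days: +31 → Jun 1, 1861 (122 left).
Jun has 30 days: +30 → Jul 1, 1861 (92 left).
Jul has 31 days: +31 → Aug 1, 1861 (61 left).
Aug has 31 days: +31 → Sep 1, 1861 (30 left).
Sep has 30 days: +30 → Oct 1, 1861 (0 left).

October 1, 1861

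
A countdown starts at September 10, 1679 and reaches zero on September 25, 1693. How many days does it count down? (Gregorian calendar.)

Sep 10, 1679 → Sep 10, 1680: 366 days (Feb 29, 1680 is in that span).
Sep 10, 1680 → Sep 10, 1681: 365 days.
Sep 10, 1681 → Sep 10, 1682: 365 days.
Sep 10, 1682 → Sep 10, 1683: 365 days.
Sep 10, 1683 → Sep 10, 1684: 366 days (Feb 29, 1684 is in that span).
Sep 10, 1684 → Sep 10, 1685: 365 days.
Sep 10, 1685 → Sep 10, 1686: 365 days.
Sep 10, 1686 → Sep 10, 1687: 365 days.
Sep 10, 1687 → Sep 10, 1688: 366 days (Feb 29, 1688 is in that span).
Sep 10, 1688 → Sep 10, 1689: 365 days.
Sep 10, 1689 → Sep 10, 1690: 365 days.
Sep 10, 1690 → Sep 10, 1691: 365 days.
Sep 10, 1691 → Sep 10, 1692: 366 days (Feb 29, 1692 is in that span).
Sep 10, 1692 → Oct 10, 1692: 30 days (September has 30).
Oct 10, 1692 → Nov 10, 1692: 31 days (October has 31).
Nov 10, 1692 → Dec 10, 1692: 30 days (November has 30).
Dec 10, 1692 → Jan 10, 1693: 31 days (December has 31).
Jan 10, 1693 → Feb 10, 1693: 31 days (January has 31).
Feb 10, 1693 → Mar 10, 1693: 28 days (February has 28).
Mar 10, 1693 → Apr 10, 1693: 31 days (March has 31).
Apr 10, 1693 → May 10, 1693: 30 days (April has 30).
May 10, 1693 → Jun 10, 1693: 31 days (May has 31).
Jun 10, 1693 → Jul 10, 1693: 30 days (June has 30).
Jul 10, 1693 → Aug 10, 1693: 31 days (July has 31).
Aug 10, 1693 → Sep 10, 1693: 31 days (August has 31).
Sep 10, 1693 → Sep 25, 1693: 15 days.
Total: 5129 days.

5129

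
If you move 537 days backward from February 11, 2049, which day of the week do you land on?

Feb 11, 2049 is a Thursday.
537 mod 7 = 5, so 537 days before a Thursday is Thursday − 5 = Saturday.

Saturday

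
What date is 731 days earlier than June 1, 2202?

−365 (one year) → Jun 1, 2201 (366 left).
−1 → May 31, 2201 (end of May, 31 days; 365 left).
−31 → Apr 30, 2201 (end of Apr, 30 days; 334 left).
−30 → Mar 31, 2201 (end of Mar, 31 days; 304 left).
−31 → Feb 28, 2201 (end of Feb, 28 days; 273 left).
−28 → Jan 31, 2201 (end of Jan, 31 days; 245 left).
−31 → Dec 31, 2200 (end of Dec, 31 days; 214 left).
−31 → Nov 30, 2200 (end of Nov, 30 days; 183 left).
−30 → Oct 31, 2200 (end of Oct, 31 days; 153 left).
−31 → Sep 30, 2200 (end of Sep, 30 days; 122 left).
−30 → Aug 31, 2200 (end of Aug, 31 days; 92 left).
−31 → Jul 31, 2200 (end of Jul, 31 days; 61 left).
−31 → Jun 30, 2200 (end of Jun, 30 days; 30 left).
−30 → May 31, 2200 (end of May, 31 days; 0 left).

May 31, 2200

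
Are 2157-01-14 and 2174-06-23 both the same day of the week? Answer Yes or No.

From Jan 14, 2157 to Jun 23, 2174 is 6369 days.
6369 mod 7 = 6, so they are different weekdays.
(Jan 14, 2157 is a Friday; Jun 23, 2174 is a Thursday.)

No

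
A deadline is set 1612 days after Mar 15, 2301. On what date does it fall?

August 13, 2305

+365 (one year) → Mar 15, 2302 (1247 left).
+365 (one year) → Mar 15, 2303 (882 left).
+366 (one year; includes Feb 29, 2304) → Mar 15, 2304 (516 left).
+365 (one year) → Mar 15, 2305 (151 left).
Mar has 31 days: +17 → Apr 1, 2305 (134 left).
Apr has 30 days: +30 → May 1, 2305 (104 left).
May has 31 days: +31 → Jun 1, 2305 (73 left).
Jun has 30 days: +30 → Jul 1, 2305 (43 left).
Jul has 31 days: +31 → Aug 1, 2305 (12 left).
+12 → Aug 13, 2305.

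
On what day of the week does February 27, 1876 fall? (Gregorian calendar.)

Doomsday rule: the anchor day for the 1800s is Friday. For year 76: 76÷12 = 6 r 4, and 4÷4 = 1, so 6+4+1 = 11.
Friday + 11 ≡ Tuesday — that's 1876's doomsday.
In February the doomsday date is Feb 29 (1876 is a leap year (divisible by 4)).
Feb 27 is 2 days before Feb 29; 2 mod 7 = 2, so Tuesday − 2 = Sunday.

Sunday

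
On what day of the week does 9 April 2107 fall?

Doomsday rule: the anchor day for the 2100s is Sunday. For year 07: 7÷12 = 0 r 7, and 7÷4 = 1, so 0+7+1 = 8.
Sunday + 8 ≡ Monday — that's 2107's doomsday.
In April the doomsday date is Apr 4.
Apr 9 is 5 days after Apr 4; 5 mod 7 = 5, so Monday + 5 = Saturday.

Saturday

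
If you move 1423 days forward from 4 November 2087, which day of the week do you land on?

Thursday

Nov 4, 2087 is a Tuesday.
1423 mod 7 = 2, so 1423 days after a Tuesday is Tuesday + 2 = Thursday.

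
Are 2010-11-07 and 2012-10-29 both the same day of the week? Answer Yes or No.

From Nov 7, 2010 to Oct 29, 2012 is 722 days.
722 mod 7 = 1, so they are different weekdays.
(Nov 7, 2010 is a Sunday; Oct 29, 2012 is a Monday.)

No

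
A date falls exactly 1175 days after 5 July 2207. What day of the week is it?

Saturday

First find the weekday of Jul 5, 2207. Doomsday rule: the anchor day for the 2200s is Friday. For year 07: 7÷12 = 0 r 7, and 7÷4 = 1, so 0+7+1 = 8.
Friday + 8 ≡ Saturday — that's 2207's doomsday.
In July the doomsday date is Jul 11.
Jul 5 is 6 days before Jul 11; 6 mod 7 = 6, so Saturday − 6 = Sunday.
1175 mod 7 = 6, so 1175 days after a Sunday is Sunday + 6 = Saturday.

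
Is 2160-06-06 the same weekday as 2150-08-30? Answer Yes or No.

From Aug 30, 2150 to Jun 6, 2160 is 3568 days.
3568 mod 7 = 5, so they are different weekdays.
(Aug 30, 2150 is a Sunday; Jun 6, 2160 is a Friday.)

No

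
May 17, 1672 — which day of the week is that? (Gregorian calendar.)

Tuesday

Doomsday rule: the anchor day for the 1600s is Tuesday. For year 72: 72÷12 = 6 r 0, and 0÷4 = 0, so 6+0+0 = 6.
Tuesday + 6 ≡ Monday — that's 1672's doomsday.
In May the doomsday date is May 9.
May 17 is 8 days after May 9; 8 mod 7 = 1, so Monday + 1 = Tuesday.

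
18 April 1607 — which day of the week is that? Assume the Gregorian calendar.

Wednesday

Doomsday rule: the anchor day for the 1600s is Tuesday. For year 07: 7÷12 = 0 r 7, and 7÷4 = 1, so 0+7+1 = 8.
Tuesday + 8 ≡ Wednesday — that's 1607's doomsday.
In April the doomsday date is Apr 4.
Apr 18 is 14 days after Apr 4; 14 mod 7 = 0, so Wednesday + 0 = Wednesday.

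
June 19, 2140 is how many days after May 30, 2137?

May 30, 2137 → May 30, 2138: 365 days.
May 30, 2138 → May 30, 2139: 365 days.
May 30, 2139 → Jun 30, 2139: 31 days (May has 31).
Jun 30, 2139 → Jul 30, 2139: 30 days (June has 30).
Jul 30, 2139 → Aug 30, 2139: 31 days (July has 31).
Aug 30, 2139 → Sep 30, 2139: 31 days (August has 31).
Sep 30, 2139 → Oct 30, 2139: 30 days (September has 30).
Oct 30, 2139 → Nov 30, 2139: 31 days (October has 31).
Nov 30, 2139 → Dec 30, 2139: 30 days (November has 30).
Dec 30, 2139 → Jan 30, 2140: 31 days (December has 31).
Jan 30, 2140 → Feb 29, 2140: 30 days (January has 31).
Feb 29, 2140 → Mar 29, 2140: 29 days (February has 29).
Mar 29, 2140 → Apr 29, 2140: 31 days (March has 31).
Apr 29, 2140 → May 29, 2140: 30 days (April has 30).
May 29, 2140 → Jun 19, 2140: 21 days.
Total: 1116 days.

1116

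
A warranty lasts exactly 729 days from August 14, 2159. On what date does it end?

August 12, 2161

+366 (one year; includes Feb 29, 2160) → Aug 14, 2160 (363 left).
Aug has 31 days: +18 → Sep 1, 2160 (345 left).
Sep has 30 days: +30 → Oct 1, 2160 (315 left).
Oct has 31 days: +31 → Nov 1, 2160 (284 left).
Nov has 30 days: +30 → Dec 1, 2160 (254 left).
Dec has 31 days: +31 → Jan 1, 2161 (223 left).
Jan has 31 days: +31 → Feb 1, 2161 (192 left).
Feb has 28 days: +28 → Mar 1, 2161 (164 left).
Mar has 31 days: +31 → Apr 1, 2161 (133 left).
Apr has 30 days: +30 → May 1, 2161 (103 left).
May has 31 days: +31 → Jun 1, 2161 (72 left).
Jun has 30 days: +30 → Jul 1, 2161 (42 left).
Jul has 31 days: +31 → Aug 1, 2161 (11 left).
+11 → Aug 12, 2161.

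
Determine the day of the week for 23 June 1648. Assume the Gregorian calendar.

Tuesday

Doomsday rule: the anchor day for the 1600s is Tuesday. For year 48: 48÷12 = 4 r 0, and 0÷4 = 0, so 4+0+0 = 4.
Tuesday + 4 ≡ Saturday — that's 1648's doomsday.
In June the doomsday date is Jun 6.
Jun 23 is 17 days after Jun 6; 17 mod 7 = 3, so Saturday + 3 = Tuesday.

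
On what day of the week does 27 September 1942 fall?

Doomsday rule: the anchor day for the 1900s is Wednesday. For year 42: 42÷12 = 3 r 6, and 6÷4 = 1, so 3+6+1 = 10.
Wednesday + 10 ≡ Saturday — that's 1942's doomsday.
In September the doomsday date is Sep 5.
Sep 27 is 22 days after Sep 5; 22 mod 7 = 1, so Saturday + 1 = Sunday.

Sunday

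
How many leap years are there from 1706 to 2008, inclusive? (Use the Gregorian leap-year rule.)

74

Multiples of 4 in [1706,2008]: 76.
Of those, multiples of 100: 3 (not leap unless ÷400).
Multiples of 400: 1.
Leap years = 76 − 3 + 1 = 74.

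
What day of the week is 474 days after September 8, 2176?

First find the weekday of Sep 8, 2176. Doomsday rule: the anchor day for the 2100s is Sunday. For year 76: 76÷12 = 6 r 4, and 4÷4 = 1, so 6+4+1 = 11.
Sunday + 11 ≡ Thursday — that's 2176's doomsday.
In September the doomsday date is Sep 5.
Sep 8 is 3 days after Sep 5; 3 mod 7 = 3, so Thursday + 3 = Sunday.
474 mod 7 = 5, so 474 days after a Sunday is Sunday + 5 = Friday.

Friday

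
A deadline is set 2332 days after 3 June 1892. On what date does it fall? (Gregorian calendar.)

+365 (one year) → Jun 3, 1893 (1967 left).
+365 (one year) → Jun 3, 1894 (1602 left).
+365 (one year) → Jun 3, 1895 (1237 left).
+366 (one year; includes Feb 29, 1896) → Jun 3, 1896 (871 left).
+365 (one year) → Jun 3, 1897 (506 left).
+365 (one year) → Jun 3, 1898 (141 left).
Jun has 30 days: +28 → Jul 1, 1898 (113 left).
Jul has 31 days: +31 → Aug 1, 1898 (82 left).
Aug has 31 days: +31 → Sep 1, 1898 (51 left).
Sep has 30 days: +30 → Oct 1, 1898 (21 left).
+21 → Oct 22, 1898.

October 22, 1898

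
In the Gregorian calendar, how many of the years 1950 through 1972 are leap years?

6

Multiples of 4 in [1950,1972]: 6.
Of those, multiples of 100: 0 (not leap unless ÷400).
Multiples of 400: 0.
Leap years = 6 − 0 + 0 = 6.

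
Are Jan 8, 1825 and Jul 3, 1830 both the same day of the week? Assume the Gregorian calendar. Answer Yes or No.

From Jan 8, 1825 to Jul 3, 1830 is 2002 days.
2002 mod 7 = 0, so they are the same weekday.
(Jan 8, 1825 is a Saturday; Jul 3, 1830 is a Saturday.)

Yes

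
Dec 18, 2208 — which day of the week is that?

Sunday

Doomsday rule: the anchor day for the 2200s is Friday. For year 08: 8÷12 = 0 r 8, and 8÷4 = 2, so 0+8+2 = 10.
Friday + 10 ≡ Monday — that's 2208's doomsday.
In December the doomsday date is Dec 12.
Dec 18 is 6 days after Dec 12; 6 mod 7 = 6, so Monday + 6 = Sunday.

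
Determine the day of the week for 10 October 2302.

Doomsday rule: the anchor day for the 2300s is Wednesday. For year 02: 2÷12 = 0 r 2, and 2÷4 = 0, so 0+2+0 = 2.
Wednesday + 2 ≡ Friday — that's 2302's doomsday.
In October the doomsday date is Oct 10.
Oct 10 is the doomsday itself: Friday.

Friday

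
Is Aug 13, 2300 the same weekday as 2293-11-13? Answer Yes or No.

Yes

From Nov 13, 2293 to Aug 13, 2300 is 2464 days.
2464 mod 7 = 0, so they are the same weekday.
(Nov 13, 2293 is a Monday; Aug 13, 2300 is a Monday.)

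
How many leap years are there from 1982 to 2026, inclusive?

Multiples of 4 in [1982,2026]: 11.
Of those, multiples of 100: 1 (not leap unless ÷400).
Multiples of 400: 1.
Leap years = 11 − 1 + 1 = 11.

11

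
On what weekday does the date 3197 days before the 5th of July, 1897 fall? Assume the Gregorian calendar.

Wednesday

First find the weekday of Jul 5, 1897. Doomsday rule: the anchor day for the 1800s is Friday. For year 97: 97÷12 = 8 r 1, and 1÷4 = 0, so 8+1+0 = 9.
Friday + 9 ≡ Sunday — that's 1897's doomsday.
In July the doomsday date is Jul 11.
Jul 5 is 6 days before Jul 11; 6 mod 7 = 6, so Sunday − 6 = Monday.
3197 mod 7 = 5, so 3197 days before a Monday is Monday − 5 = Wednesday.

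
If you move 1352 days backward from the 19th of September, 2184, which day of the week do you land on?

Sep 19, 2184 is a Sunday.
1352 mod 7 = 1, so 1352 days before a Sunday is Sunday − 1 = Saturday.

Saturday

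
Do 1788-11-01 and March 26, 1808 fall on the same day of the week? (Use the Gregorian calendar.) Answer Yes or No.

From Nov 1, 1788 to Mar 26, 1808 is 7084 days.
7084 mod 7 = 0, so they are the same weekday.
(Nov 1, 1788 is a Saturday; Mar 26, 1808 is a Saturday.)

Yes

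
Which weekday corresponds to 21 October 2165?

Doomsday rule: the anchor day for the 2100s is Sunday. For year 65: 65÷12 = 5 r 5, and 5÷4 = 1, so 5+5+1 = 11.
Sunday + 11 ≡ Thursday — that's 2165's doomsday.
In October the doomsday date is Oct 10.
Oct 21 is 11 days after Oct 10; 11 mod 7 = 4, so Thursday + 4 = Monday.

Monday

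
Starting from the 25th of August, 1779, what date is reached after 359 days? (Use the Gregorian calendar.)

Aug has 31 days: +7 → Sep 1, 1779 (352 left).
Sep has 30 days: +30 → Oct 1, 1779 (322 left).
Oct has 31 days: +31 → Nov 1, 1779 (291 left).
Nov has 30 days: +30 → Dec 1, 1779 (261 left).
Dec has 31 days: +31 → Jan 1, 1780 (230 left).
Jan has 31 days: +31 → Feb 1, 1780 (199 left).
Feb has 29 days: +29 → Mar 1, 1780 (170 left).
Mar has 31 days: +31 → Apr 1, 1780 (139 left).
Apr has 30 days: +30 → May 1, 1780 (109 left).
May has 31 days: +31 → Jun 1, 1780 (78 left).
Jun has 30 days: +30 → Jul 1, 1780 (48 left).
Jul has 31 days: +31 → Aug 1, 1780 (17 left).
+17 → Aug 18, 1780.

August 18, 1780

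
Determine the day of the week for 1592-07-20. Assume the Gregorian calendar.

Monday

Doomsday rule: the anchor day for the 1500s is Wednesday. For year 92: 92÷12 = 7 r 8, and 8÷4 = 2, so 7+8+2 = 17.
Wednesday + 17 ≡ Saturday — that's 1592's doomsday.
In July the doomsday date is Jul 11.
Jul 20 is 9 days after Jul 11; 9 mod 7 = 2, so Saturday + 2 = Monday.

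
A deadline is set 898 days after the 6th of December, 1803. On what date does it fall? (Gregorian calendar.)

+366 (one year; includes Feb 29, 1804) → Dec 6, 1804 (532 left).
+365 (one year) → Dec 6, 1805 (167 left).
Dec has 31 days: +26 → Jan 1, 1806 (141 left).
Jan has 31 days: +31 → Feb 1, 1806 (110 left).
Feb has 28 days: +28 → Mar 1, 1806 (82 left).
Mar has 31 days: +31 → Apr 1, 1806 (51 left).
Apr has 30 days: +30 → May 1, 1806 (21 left).
+21 → May 22, 1806.

May 22, 1806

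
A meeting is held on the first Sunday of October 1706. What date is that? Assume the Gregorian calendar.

October 3, 1706

October 1, 1706 is a Friday.
The first Sunday is therefore October 3 (2 days later).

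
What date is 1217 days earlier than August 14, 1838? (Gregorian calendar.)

−365 (one year) → Aug 14, 1837 (852 left).
−365 (one year) → Aug 14, 1836 (487 left).
−366 (one year; includes Feb 29, 1836) → Aug 14, 1835 (121 left).
−14 → Jul 31, 1835 (end of Jul, 31 days; 107 left).
−31 → Jun 30, 1835 (end of Jun, 30 days; 76 left).
−30 → May 31, 1835 (end of May, 31 days; 46 left).
−31 → Apr 30, 1835 (end of Apr, 30 days; 15 left).
−15 → Apr 15, 1835.

April 15, 1835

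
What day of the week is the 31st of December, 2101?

Doomsday rule: the anchor day for the 2100s is Sunday. For year 01: 1÷12 = 0 r 1, and 1÷4 = 0, so 0+1+0 = 1.
Sunday + 1 ≡ Monday — that's 2101's doomsday.
In December the doomsday date is Dec 12.
Dec 31 is 19 days after Dec 12; 19 mod 7 = 5, so Monday + 5 = Saturday.

Saturday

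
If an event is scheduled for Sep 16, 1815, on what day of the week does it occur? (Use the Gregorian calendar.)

Saturday

Doomsday rule: the anchor day for the 1800s is Friday. For year 15: 15÷12 = 1 r 3, and 3÷4 = 0, so 1+3+0 = 4.
Friday + 4 ≡ Tuesday — that's 1815's doomsday.
In September the doomsday date is Sep 5.
Sep 16 is 11 days after Sep 5; 11 mod 7 = 4, so Tuesday + 4 = Saturday.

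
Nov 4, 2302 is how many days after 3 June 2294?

3075

Jun 3, 2294 → Jun 3, 2295: 365 days.
Jun 3, 2295 → Jun 3, 2296: 366 days (Feb 29, 2296 is in that span).
Jun 3, 2296 → Jun 3, 2297: 365 days.
Jun 3, 2297 → Jun 3, 2298: 365 days.
Jun 3, 2298 → Jun 3, 2299: 365 days.
Jun 3, 2299 → Jun 3, 2300: 365 days.
Jun 3, 2300 → Jun 3, 2301: 365 days.
Jun 3, 2301 → Jun 3, 2302: 365 days.
Jun 3, 2302 → Jul 3, 2302: 30 days (June has 30).
Jul 3, 2302 → Aug 3, 2302: 31 days (July has 31).
Aug 3, 2302 → Sep 3, 2302: 31 days (August has 31).
Sep 3, 2302 → Oct 3, 2302: 30 days (September has 30).
Oct 3, 2302 → Nov 3, 2302: 31 days (October has 31).
Nov 3, 2302 → Nov 4, 2302: 1 days.
Total: 3075 days.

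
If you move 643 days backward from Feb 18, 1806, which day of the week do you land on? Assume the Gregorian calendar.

First find the weekday of Feb 18, 1806. Doomsday rule: the anchor day for the 1800s is Friday. For year 06: 6÷12 = 0 r 6, and 6÷4 = 1, so 0+6+1 = 7.
Friday + 7 ≡ Friday — that's 1806's doomsday.
In February the doomsday date is Feb 28 (1806 is not a leap year).
Feb 18 is 10 days before Feb 28; 10 mod 7 = 3, so Friday − 3 = Tuesday.
643 mod 7 = 6, so 643 days before a Tuesday is Tuesday − 6 = Wednesday.

Wednesday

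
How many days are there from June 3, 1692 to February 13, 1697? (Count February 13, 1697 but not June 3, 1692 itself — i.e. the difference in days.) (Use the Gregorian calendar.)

Jun 3, 1692 → Jun 3, 1693: 365 days.
Jun 3, 1693 → Jun 3, 1694: 365 days.
Jun 3, 1694 → Jun 3, 1695: 365 days.
Jun 3, 1695 → Jun 3, 1696: 366 days (Feb 29, 1696 is in that span).
Jun 3, 1696 → Jul 3, 1696: 30 days (June has 30).
Jul 3, 1696 → Aug 3, 1696: 31 days (July has 31).
Aug 3, 1696 → Sep 3, 1696: 31 days (August has 31).
Sep 3, 1696 → Oct 3, 1696: 30 days (September has 30).
Oct 3, 1696 → Nov 3, 1696: 31 days (October has 31).
Nov 3, 1696 → Dec 3, 1696: 30 days (November has 30).
Dec 3, 1696 → Jan 3, 1697: 31 days (December has 31).
Jan 3, 1697 → Feb 3, 1697: 31 days (January has 31).
Feb 3, 1697 → Feb 13, 1697: 10 days.
Total: 1716 days.

1716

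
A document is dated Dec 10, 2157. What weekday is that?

Saturday

Doomsday rule: the anchor day for the 2100s is Sunday. For year 57: 57÷12 = 4 r 9, and 9÷4 = 2, so 4+9+2 = 15.
Sunday + 15 ≡ Monday — that's 2157's doomsday.
In December the doomsday date is Dec 12.
Dec 10 is 2 days before Dec 12; 2 mod 7 = 2, so Monday − 2 = Saturday.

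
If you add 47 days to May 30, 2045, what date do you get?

May has 31 days: +2 → Jun 1, 2045 (45 left).
Jun has 30 days: +30 → Jul 1, 2045 (15 left).
+15 → Jul 16, 2045.

July 16, 2045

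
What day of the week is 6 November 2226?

Doomsday rule: the anchor day for the 2200s is Friday. For year 26: 26÷12 = 2 r 2, and 2÷4 = 0, so 2+2+0 = 4.
Friday + 4 ≡ Tuesday — that's 2226's doomsday.
In November the doomsday date is Nov 7.
Nov 6 is 1 day before Nov 7; 1 mod 7 = 1, so Tuesday − 1 = Monday.

Monday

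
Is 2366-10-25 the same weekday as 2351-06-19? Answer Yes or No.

Yes

From Jun 19, 2351 to Oct 25, 2366 is 5607 days.
5607 mod 7 = 0, so they are the same weekday.
(Jun 19, 2351 is a Tuesday; Oct 25, 2366 is a Tuesday.)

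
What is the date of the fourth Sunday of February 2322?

February 1, 2322 is a Wednesday.
The first Sunday is therefore February 5 (4 days later).
The fourth Sunday is 5 + 3×7 = February 26.

February 26, 2322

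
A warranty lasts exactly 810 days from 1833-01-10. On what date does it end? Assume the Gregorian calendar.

+365 (one year) → Jan 10, 1834 (445 left).
+365 (one year) → Jan 10, 1835 (80 left).
Jan has 31 days: +22 → Feb 1, 1835 (58 left).
Feb has 28 days: +28 → Mar 1, 1835 (30 left).
+30 → Mar 31, 1835.

March 31, 1835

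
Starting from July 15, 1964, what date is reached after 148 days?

December 10, 1964

Jul has 31 days: +17 → Aug 1, 1964 (131 left).
Aug has 31 days: +31 → Sep 1, 1964 (100 left).
Sep has 30 days: +30 → Oct 1, 1964 (70 left).
Oct has 31 days: +31 → Nov 1, 1964 (39 left).
Nov has 30 days: +30 → Dec 1, 1964 (9 left).
+9 → Dec 10, 1964.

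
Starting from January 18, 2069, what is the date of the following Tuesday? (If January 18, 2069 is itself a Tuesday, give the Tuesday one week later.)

Jan 18, 2069 is a Friday.
From Friday to the next Tuesday is 4 days.
Jan 18, 2069 + 4 = Jan 22, 2069.

January 22, 2069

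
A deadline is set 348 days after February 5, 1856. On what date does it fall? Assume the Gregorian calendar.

January 18, 1857

Feb has 29 days: +25 → Mar 1, 1856 (323 left).
Mar has 31 days: +31 → Apr 1, 1856 (292 left).
Apr has 30 days: +30 → May 1, 1856 (262 left).
May has 31 days: +31 → Jun 1, 1856 (231 left).
Jun has 30 days: +30 → Jul 1, 1856 (201 left).
Jul has 31 days: +31 → Aug 1, 1856 (170 left).
Aug has 31 days: +31 → Sep 1, 1856 (139 left).
Sep has 30 days: +30 → Oct 1, 1856 (109 left).
Oct has 31 days: +31 → Nov 1, 1856 (78 left).
Nov has 30 days: +30 → Dec 1, 1856 (48 left).
Dec has 31 days: +31 → Jan 1, 1857 (17 left).
+17 → Jan 18, 1857.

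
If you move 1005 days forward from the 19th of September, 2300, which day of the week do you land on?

Sunday

Sep 19, 2300 is a Wednesday.
1005 mod 7 = 4, so 1005 days after a Wednesday is Wednesday + 4 = Sunday.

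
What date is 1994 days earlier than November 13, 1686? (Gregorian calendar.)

−365 (one year) → Nov 13, 1685 (1629 left).
−365 (one year) → Nov 13, 1684 (1264 left).
−366 (one year; includes Feb 29, 1684) → Nov 13, 1683 (898 left).
−365 (one year) → Nov 13, 1682 (533 left).
−365 (one year) → Nov 13, 1681 (168 left).
−13 → Oct 31, 1681 (end of Oct, 31 days; 155 left).
−31 → Sep 30, 1681 (end of Sep, 30 days; 124 left).
−30 → Aug 31, 1681 (end of Aug, 31 days; 94 left).
−31 → Jul 31, 1681 (end of Jul, 31 days; 63 left).
−31 → Jun 30, 1681 (end of Jun, 30 days; 32 left).
−30 → May 31, 1681 (end of May, 31 days; 2 left).
−2 → May 29, 1681.

May 29, 1681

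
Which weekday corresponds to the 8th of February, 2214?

Doomsday rule: the anchor day for the 2200s is Friday. For year 14: 14÷12 = 1 r 2, and 2÷4 = 0, so 1+2+0 = 3.
Friday + 3 ≡ Monday — that's 2214's doomsday.
In February the doomsday date is Feb 28 (2214 is not a leap year).
Feb 8 is 20 days before Feb 28; 20 mod 7 = 6, so Monday − 6 = Tuesday.

Tuesday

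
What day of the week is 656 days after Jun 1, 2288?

Jun 1, 2288 is a Friday.
656 mod 7 = 5, so 656 days after a Friday is Friday + 5 = Wednesday.

Wednesday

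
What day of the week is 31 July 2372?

Monday

Doomsday rule: the anchor day for the 2300s is Wednesday. For year 72: 72÷12 = 6 r 0, and 0÷4 = 0, so 6+0+0 = 6.
Wednesday + 6 ≡ Tuesday — that's 2372's doomsday.
In July the doomsday date is Jul 11.
Jul 31 is 20 days after Jul 11; 20 mod 7 = 6, so Tuesday + 6 = Monday.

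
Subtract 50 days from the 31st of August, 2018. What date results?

−31 → Jul 31, 2018 (end of Jul, 31 days; 19 left).
−19 → Jul 12, 2018.

July 12, 2018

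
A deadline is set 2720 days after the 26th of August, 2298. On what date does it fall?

February 6, 2306

+365 (one year) → Aug 26, 2299 (2355 left).
+365 (one year) → Aug 26, 2300 (1990 left).
+365 (one year) → Aug 26, 2301 (1625 left).
+365 (one year) → Aug 26, 2302 (1260 left).
+365 (one year) → Aug 26, 2303 (895 left).
+366 (one year; includes Feb 29, 2304) → Aug 26, 2304 (529 left).
+365 (one year) → Aug 26, 2305 (164 left).
Aug has 31 days: +6 → Sep 1, 2305 (158 left).
Sep has 30 days: +30 → Oct 1, 2305 (128 left).
Oct has 31 days: +31 → Nov 1, 2305 (97 left).
Nov has 30 days: +30 → Dec 1, 2305 (67 left).
Dec has 31 days: +31 → Jan 1, 2306 (36 left).
Jan has 31 days: +31 → Feb 1, 2306 (5 left).
+5 → Feb 6, 2306.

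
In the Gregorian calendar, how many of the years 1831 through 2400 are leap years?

Multiples of 4 in [1831,2400]: 143.
Of those, multiples of 100: 6 (not leap unless ÷400).
Multiples of 400: 2.
Leap years = 143 − 6 + 2 = 139.

139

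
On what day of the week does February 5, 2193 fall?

Tuesday

Doomsday rule: the anchor day for the 2100s is Sunday. For year 93: 93÷12 = 7 r 9, and 9÷4 = 2, so 7+9+2 = 18.
Sunday + 18 ≡ Thursday — that's 2193's doomsday.
In February the doomsday date is Feb 28 (2193 is not a leap year).
Feb 5 is 23 days before Feb 28; 23 mod 7 = 2, so Thursday − 2 = Tuesday.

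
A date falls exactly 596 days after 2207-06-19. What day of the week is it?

First find the weekday of Jun 19, 2207. Doomsday rule: the anchor day for the 2200s is Friday. For year 07: 7÷12 = 0 r 7, and 7÷4 = 1, so 0+7+1 = 8.
Friday + 8 ≡ Saturday — that's 2207's doomsday.
In June the doomsday date is Jun 6.
Jun 19 is 13 days after Jun 6; 13 mod 7 = 6, so Saturday + 6 = Friday.
596 mod 7 = 1, so 596 days after a Friday is Friday + 1 = Saturday.

Saturday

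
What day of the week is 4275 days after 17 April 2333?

Apr 17, 2333 is a Monday.
4275 mod 7 = 5, so 4275 days after a Monday is Monday + 5 = Saturday.

Saturday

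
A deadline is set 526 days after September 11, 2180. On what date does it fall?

February 19, 2182

+365 (one year) → Sep 11, 2181 (161 left).
Sep has 30 days: +20 → Oct 1, 2181 (141 left).
Oct has 31 days: +31 → Nov 1, 2181 (110 left).
Nov has 30 days: +30 → Dec 1, 2181 (80 left).
Dec has 31 days: +31 → Jan 1, 2182 (49 left).
Jan has 31 days: +31 → Feb 1, 2182 (18 left).
+18 → Feb 19, 2182.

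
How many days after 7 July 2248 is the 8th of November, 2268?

Jul 7, 2248 → Jul 7, 2249: 365 days.
Jul 7, 2249 → Jul 7, 2250: 365 days.
Jul 7, 2250 → Jul 7, 2251: 365 days.
Jul 7, 2251 → Jul 7, 2252: 366 days (Feb 29, 2252 is in that span).
Jul 7, 2252 → Jul 7, 2253: 365 days.
Jul 7, 2253 → Jul 7, 2254: 365 days.
Jul 7, 2254 → Jul 7, 2255: 365 days.
Jul 7, 2255 → Jul 7, 2256: 366 days (Feb 29, 2256 is in that span).
Jul 7, 2256 → Jul 7, 2257: 365 days.
Jul 7, 2257 → Jul 7, 2258: 365 days.
Jul 7, 2258 → Jul 7, 2259: 365 days.
Jul 7, 2259 → Jul 7, 2260: 366 days (Feb 29, 2260 is in that span).
Jul 7, 2260 → Jul 7, 2261: 365 days.
Jul 7, 2261 → Jul 7, 2262: 365 days.
Jul 7, 2262 → Jul 7, 2263: 365 days.
Jul 7, 2263 → Jul 7, 2264: 366 days (Feb 29, 2264 is in that span).
Jul 7, 2264 → Jul 7, 2265: 365 days.
Jul 7, 2265 → Jul 7, 2266: 365 days.
Jul 7, 2266 → Jul 7, 2267: 365 days.
Jul 7, 2267 → Jul 7, 2268: 366 days (Feb 29, 2268 is in that span).
Jul 7, 2268 → Aug 7, 2268: 31 days (July has 31).
Aug 7, 2268 → Sep 7, 2268: 31 days (August has 31).
Sep 7, 2268 → Oct 7, 2268: 30 days (September has 30).
Oct 7, 2268 → Nov 7, 2268: 31 days (October has 31).
Nov 7, 2268 → Nov 8, 2268: 1 days.
Total: 7429 days.

7429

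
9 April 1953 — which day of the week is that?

Thursday

Doomsday rule: the anchor day for the 1900s is Wednesday. For year 53: 53÷12 = 4 r 5, and 5÷4 = 1, so 4+5+1 = 10.
Wednesday + 10 ≡ Saturday — that's 1953's doomsday.
In April the doomsday date is Apr 4.
Apr 9 is 5 days after Apr 4; 5 mod 7 = 5, so Saturday + 5 = Thursday.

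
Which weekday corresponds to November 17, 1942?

Tuesday

January 1, 1942 is a Thursday.
Jan 1, 1942 → Feb 1, 1942: 31 days (January has 31).
Feb 1, 1942 → Mar 1, 1942: 28 days (February has 28).
Mar 1, 1942 → Apr 1, 1942: 31 days (March has 31).
Apr 1, 1942 → May 1, 1942: 30 days (April has 30).
May 1, 1942 → Jun 1, 1942: 31 days (May has 31).
Jun 1, 1942 → Jul 1, 1942: 30 days (June has 30).
Jul 1, 1942 → Aug 1, 1942: 31 days (July has 31).
Aug 1, 1942 → Sep 1, 1942: 31 days (August has 31).
Sep 1, 1942 → Oct 1, 1942: 30 days (September has 30).
Oct 1, 1942 → Nov 1, 1942: 31 days (October has 31).
Nov 1, 1942 → Nov 17, 1942: 16 days.
Total: 320 days.
320 mod 7 = 5, so Thursday + 5 = Tuesday.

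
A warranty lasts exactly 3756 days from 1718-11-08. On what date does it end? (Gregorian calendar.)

February 19, 1729

+365 (one year) → Nov 8, 1719 (3391 left).
+366 (one year; includes Feb 29, 1720) → Nov 8, 1720 (3025 left).
+365 (one year) → Nov 8, 1721 (2660 left).
+365 (one year) → Nov 8, 1722 (2295 left).
+365 (one year) → Nov 8, 1723 (1930 left).
+366 (one year; includes Feb 29, 1724) → Nov 8, 1724 (1564 left).
+365 (one year) → Nov 8, 1725 (1199 left).
+365 (one year) → Nov 8, 1726 (834 left).
+365 (one year) → Nov 8, 1727 (469 left).
+366 (one year; includes Feb 29, 1728) → Nov 8, 1728 (103 left).
Nov has 30 days: +23 → Dec 1, 1728 (80 left).
Dec has 31 days: +31 → Jan 1, 1729 (49 left).
Jan has 31 days: +31 → Feb 1, 1729 (18 left).
+18 → Feb 19, 1729.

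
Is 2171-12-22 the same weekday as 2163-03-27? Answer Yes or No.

From Mar 27, 2163 to Dec 22, 2171 is 3192 days.
3192 mod 7 = 0, so they are the same weekday.
(Mar 27, 2163 is a Sunday; Dec 22, 2171 is a Sunday.)

Yes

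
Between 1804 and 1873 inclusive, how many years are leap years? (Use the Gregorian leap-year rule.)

Multiples of 4 in [1804,1873]: 18.
Of those, multiples of 100: 0 (not leap unless ÷400).
Multiples of 400: 0.
Leap years = 18 − 0 + 0 = 18.

18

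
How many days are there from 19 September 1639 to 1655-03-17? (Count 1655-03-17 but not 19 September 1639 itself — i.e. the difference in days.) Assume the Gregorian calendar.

5658

Sep 19, 1639 → Sep 19, 1640: 366 days (Feb 29, 1640 is in that span).
Sep 19, 1640 → Sep 19, 1641: 365 days.
Sep 19, 1641 → Sep 19, 1642: 365 days.
Sep 19, 1642 → Sep 19, 1643: 365 days.
Sep 19, 1643 → Sep 19, 1644: 366 days (Feb 29, 1644 is in that span).
Sep 19, 1644 → Sep 19, 1645: 365 days.
Sep 19, 1645 → Sep 19, 1646: 365 days.
Sep 19, 1646 → Sep 19, 1647: 365 days.
Sep 19, 1647 → Sep 19, 1648: 366 days (Feb 29, 1648 is in that span).
Sep 19, 1648 → Sep 19, 1649: 365 days.
Sep 19, 1649 → Sep 19, 1650: 365 days.
Sep 19, 1650 → Sep 19, 1651: 365 days.
Sep 19, 1651 → Sep 19, 1652: 366 days (Feb 29, 1652 is in that span).
Sep 19, 1652 → Sep 19, 1653: 365 days.
Sep 19, 1653 → Sep 19, 1654: 365 days.
Sep 19, 1654 → Oct 19, 1654: 30 days (September has 30).
Oct 19, 1654 → Nov 19, 1654: 31 days (October has 31).
Nov 19, 1654 → Dec 19, 1654: 30 days (November has 30).
Dec 19, 1654 → Jan 19, 1655: 31 days (December has 31).
Jan 19, 1655 → Feb 19, 1655: 31 days (January has 31).
Feb 19, 1655 → Mar 17, 1655: 26 days.
Total: 5658 days.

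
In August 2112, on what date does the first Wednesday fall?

August 3, 2112

August 1, 2112 is a Monday.
The first Wednesday is therefore August 3 (2 days later).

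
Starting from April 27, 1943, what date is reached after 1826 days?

April 26, 1948

+366 (one year; includes Feb 29, 1944) → Apr 27, 1944 (1460 left).
+365 (one year) → Apr 27, 1945 (1095 left).
+365 (one year) → Apr 27, 1946 (730 left).
+365 (one year) → Apr 27, 1947 (365 left).
Apr has 30 days: +4 → May 1, 1947 (361 left).
May has 31 days: +31 → Jun 1, 1947 (330 left).
Jun has 30 days: +30 → Jul 1, 1947 (300 left).
Jul has 31 days: +31 → Aug 1, 1947 (269 left).
Aug has 31 days: +31 → Sep 1, 1947 (238 left).
Sep has 30 days: +30 → Oct 1, 1947 (208 left).
Oct has 31 days: +31 → Nov 1, 1947 (177 left).
Nov has 30 days: +30 → Dec 1, 1947 (147 left).
Dec has 31 days: +31 → Jan 1, 1948 (116 left).
Jan has 31 days: +31 → Feb 1, 1948 (85 left).
Feb has 29 days: +29 → Mar 1, 1948 (56 left).
Mar has 31 days: +31 → Apr 1, 1948 (25 left).
+25 → Apr 26, 1948.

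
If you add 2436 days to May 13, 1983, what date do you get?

+366 (one year; includes Feb 29, 1984) → May 13, 1984 (2070 left).
+365 (one year) → May 13, 1985 (1705 left).
+365 (one year) → May 13, 1986 (1340 left).
+365 (one year) → May 13, 1987 (975 left).
+366 (one year; includes Feb 29, 1988) → May 13, 1988 (609 left).
+365 (one year) → May 13, 1989 (244 left).
May has 31 days: +19 → Jun 1, 1989 (225 left).
Jun has 30 days: +30 → Jul 1, 1989 (195 left).
Jul has 31 days: +31 → Aug 1, 1989 (164 left).
Aug has 31 days: +31 → Sep 1, 1989 (133 left).
Sep has 30 days: +30 → Oct 1, 1989 (103 left).
Oct has 31 days: +31 → Nov 1, 1989 (72 left).
Nov has 30 days: +30 → Dec 1, 1989 (42 left).
Dec has 31 days: +31 → Jan 1, 1990 (11 left).
+11 → Jan 12, 1990.

January 12, 1990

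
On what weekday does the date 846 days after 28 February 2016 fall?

Saturday

Feb 28, 2016 is a Sunday.
846 mod 7 = 6, so 846 days after a Sunday is Sunday + 6 = Saturday.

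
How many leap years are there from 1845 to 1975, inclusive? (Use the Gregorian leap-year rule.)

31

Multiples of 4 in [1845,1975]: 32.
Of those, multiples of 100: 1 (not leap unless ÷400).
Multiples of 400: 0.
Leap years = 32 − 1 + 0 = 31.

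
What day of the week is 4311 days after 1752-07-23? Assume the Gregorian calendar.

First find the weekday of Jul 23, 1752. Doomsday rule: the anchor day for the 1700s is Sunday. For year 52: 52÷12 = 4 r 4, and 4÷4 = 1, so 4+4+1 = 9.
Sunday + 9 ≡ Tuesday — that's 1752's doomsday.
In July the doomsday date is Jul 11.
Jul 23 is 12 days after Jul 11; 12 mod 7 = 5, so Tuesday + 5 = Sunday.
4311 mod 7 = 6, so 4311 days after a Sunday is Sunday + 6 = Saturday.

Saturday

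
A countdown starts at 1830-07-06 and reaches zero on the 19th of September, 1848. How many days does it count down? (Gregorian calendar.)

Jul 6, 1830 → Jul 6, 1831: 365 days.
Jul 6, 1831 → Jul 6, 1832: 366 days (Feb 29, 1832 is in that span).
Jul 6, 1832 → Jul 6, 1833: 365 days.
Jul 6, 1833 → Jul 6, 1834: 365 days.
Jul 6, 1834 → Jul 6, 1835: 365 days.
Jul 6, 1835 → Jul 6, 1836: 366 days (Feb 29, 1836 is in that span).
Jul 6, 1836 → Jul 6, 1837: 365 days.
Jul 6, 1837 → Jul 6, 1838: 365 days.
Jul 6, 1838 → Jul 6, 1839: 365 days.
Jul 6, 1839 → Jul 6, 1840: 366 days (Feb 29, 1840 is in that span).
Jul 6, 1840 → Jul 6, 1841: 365 days.
Jul 6, 1841 → Jul 6, 1842: 365 days.
Jul 6, 1842 → Jul 6, 1843: 365 days.
Jul 6, 1843 → Jul 6, 1844: 366 days (Feb 29, 1844 is in that span).
Jul 6, 1844 → Jul 6, 1845: 365 days.
Jul 6, 1845 → Jul 6, 1846: 365 days.
Jul 6, 1846 → Jul 6, 1847: 365 days.
Jul 6, 1847 → Jul 6, 1848: 366 days (Feb 29, 1848 is in that span).
Jul 6, 1848 → Aug 6, 1848: 31 days (July has 31).
Aug 6, 1848 → Sep 6, 1848: 31 days (August has 31).
Sep 6, 1848 → Sep 19, 1848: 13 days.
Total: 6650 days.

6650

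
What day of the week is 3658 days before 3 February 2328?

First find the weekday of Feb 3, 2328. Doomsday rule: the anchor day for the 2300s is Wednesday. For year 28: 28÷12 = 2 r 4, and 4÷4 = 1, so 2+4+1 = 7.
Wednesday + 7 ≡ Wednesday — that's 2328's doomsday.
In February the doomsday date is Feb 29 (2328 is a leap year (divisible by 4)).
Feb 3 is 26 days before Feb 29; 26 mod 7 = 5, so Wednesday − 5 = Friday.
3658 mod 7 = 4, so 3658 days before a Friday is Friday − 4 = Monday.

Monday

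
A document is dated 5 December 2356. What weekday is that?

Doomsday rule: the anchor day for the 2300s is Wednesday. For year 56: 56÷12 = 4 r 8, and 8÷4 = 2, so 4+8+2 = 14.
Wednesday + 14 ≡ Wednesday — that's 2356's doomsday.
In December the doomsday date is Dec 12.
Dec 5 is 7 days before Dec 12; 7 mod 7 = 0, so Wednesday − 0 = Wednesday.

Wednesday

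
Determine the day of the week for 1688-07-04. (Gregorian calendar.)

Sunday

Doomsday rule: the anchor day for the 1600s is Tuesday. For year 88: 88÷12 = 7 r 4, and 4÷4 = 1, so 7+4+1 = 12.
Tuesday + 12 ≡ Sunday — that's 1688's doomsday.
In July the doomsday date is Jul 11.
Jul 4 is 7 days before Jul 11; 7 mod 7 = 0, so Sunday − 0 = Sunday.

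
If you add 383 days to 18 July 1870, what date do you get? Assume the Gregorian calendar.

August 5, 1871

Jul has 31 days: +14 → Aug 1, 1870 (369 left).
Aug has 31 days: +31 → Sep 1, 1870 (338 left).
Sep has 30 days: +30 → Oct 1, 1870 (308 left).
Oct has 31 days: +31 → Nov 1, 1870 (277 left).
Nov has 30 days: +30 → Dec 1, 1870 (247 left).
Dec has 31 days: +31 → Jan 1, 1871 (216 left).
Jan has 31 days: +31 → Feb 1, 1871 (185 left).
Feb has 28 days: +28 → Mar 1, 1871 (157 left).
Mar has 31 days: +31 → Apr 1, 1871 (126 left).
Apr has 30 days: +30 → May 1, 1871 (96 left).
May has 31 days: +31 → Jun 1, 1871 (65 left).
Jun has 30 days: +30 → Jul 1, 1871 (35 left).
Jul has 31 days: +31 → Aug 1, 1871 (4 left).
+4 → Aug 5, 1871.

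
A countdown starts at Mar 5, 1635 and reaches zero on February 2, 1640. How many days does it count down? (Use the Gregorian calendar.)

Mar 5, 1635 → Mar 5, 1636: 366 days (Feb 29, 1636 is in that span).
Mar 5, 1636 → Mar 5, 1637: 365 days.
Mar 5, 1637 → Mar 5, 1638: 365 days.
Mar 5, 1638 → Mar 5, 1639: 365 days.
Mar 5, 1639 → Apr 5, 1639: 31 days (March has 31).
Apr 5, 1639 → May 5, 1639: 30 days (April has 30).
May 5, 1639 → Jun 5, 1639: 31 days (May has 31).
Jun 5, 1639 → Jul 5, 1639: 30 days (June has 30).
Jul 5, 1639 → Aug 5, 1639: 31 days (July has 31).
Aug 5, 1639 → Sep 5, 1639: 31 days (August has 31).
Sep 5, 1639 → Oct 5, 1639: 30 days (September has 30).
Oct 5, 1639 → Nov 5, 1639: 31 days (October has 31).
Nov 5, 1639 → Dec 5, 1639: 30 days (November has 30).
Dec 5, 1639 → Jan 5, 1640: 31 days (December has 31).
Jan 5, 1640 → Feb 2, 1640: 28 days.
Total: 1795 days.

1795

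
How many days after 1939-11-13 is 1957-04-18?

6366

Nov 13, 1939 → Nov 13, 1940: 366 days (Feb 29, 1940 is in that span).
Nov 13, 1940 → Nov 13, 1941: 365 days.
Nov 13, 1941 → Nov 13, 1942: 365 days.
Nov 13, 1942 → Nov 13, 1943: 365 days.
Nov 13, 1943 → Nov 13, 1944: 366 days (Feb 29, 1944 is in that span).
Nov 13, 1944 → Nov 13, 1945: 365 days.
Nov 13, 1945 → Nov 13, 1946: 365 days.
Nov 13, 1946 → Nov 13, 1947: 365 days.
Nov 13, 1947 → Nov 13, 1948: 366 days (Feb 29, 1948 is in that span).
Nov 13, 1948 → Nov 13, 1949: 365 days.
Nov 13, 1949 → Nov 13, 1950: 365 days.
Nov 13, 1950 → Nov 13, 1951: 365 days.
Nov 13, 1951 → Nov 13, 1952: 366 days (Feb 29, 1952 is in that span).
Nov 13, 1952 → Nov 13, 1953: 365 days.
Nov 13, 1953 → Nov 13, 1954: 365 days.
Nov 13, 1954 → Nov 13, 1955: 365 days.
Nov 13, 1955 → Nov 13, 1956: 366 days (Feb 29, 1956 is in that span).
Nov 13, 1956 → Dec 13, 1956: 30 days (November has 30).
Dec 13, 1956 → Jan 13, 1957: 31 days (December has 31).
Jan 13, 1957 → Feb 13, 1957: 31 days (January has 31).
Feb 13, 1957 → Mar 13, 1957: 28 days (February has 28).
Mar 13, 1957 → Apr 13, 1957: 31 days (March has 31).
Apr 13, 1957 → Apr 18, 1957: 5 days.
Total: 6366 days.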